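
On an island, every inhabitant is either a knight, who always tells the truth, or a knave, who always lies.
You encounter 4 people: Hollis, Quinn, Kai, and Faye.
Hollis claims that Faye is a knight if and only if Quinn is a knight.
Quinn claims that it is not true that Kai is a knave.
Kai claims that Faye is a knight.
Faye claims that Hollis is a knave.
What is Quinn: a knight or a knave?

Quinn is a knave.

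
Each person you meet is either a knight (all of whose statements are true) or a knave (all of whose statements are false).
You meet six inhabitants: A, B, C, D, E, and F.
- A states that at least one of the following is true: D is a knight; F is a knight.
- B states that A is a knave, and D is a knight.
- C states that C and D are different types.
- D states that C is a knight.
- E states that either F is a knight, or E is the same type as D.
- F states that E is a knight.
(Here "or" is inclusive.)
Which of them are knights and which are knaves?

A is a knight, B is a knave, C is a knave, D is a knave, E is a knight, and F is a knight.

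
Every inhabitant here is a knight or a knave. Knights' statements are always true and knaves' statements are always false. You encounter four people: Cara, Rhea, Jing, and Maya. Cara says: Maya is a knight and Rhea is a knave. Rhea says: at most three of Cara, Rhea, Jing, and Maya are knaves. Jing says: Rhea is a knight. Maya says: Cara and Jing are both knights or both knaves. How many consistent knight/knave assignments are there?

1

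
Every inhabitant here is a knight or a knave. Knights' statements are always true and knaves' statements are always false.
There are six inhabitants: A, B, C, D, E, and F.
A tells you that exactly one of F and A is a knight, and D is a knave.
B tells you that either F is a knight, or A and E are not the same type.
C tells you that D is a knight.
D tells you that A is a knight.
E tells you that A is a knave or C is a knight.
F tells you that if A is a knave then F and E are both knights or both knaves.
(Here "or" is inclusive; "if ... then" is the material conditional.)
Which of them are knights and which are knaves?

A is a knave, B is a knight, C is a knave, D is a knave, E is a knight, and F is a knave.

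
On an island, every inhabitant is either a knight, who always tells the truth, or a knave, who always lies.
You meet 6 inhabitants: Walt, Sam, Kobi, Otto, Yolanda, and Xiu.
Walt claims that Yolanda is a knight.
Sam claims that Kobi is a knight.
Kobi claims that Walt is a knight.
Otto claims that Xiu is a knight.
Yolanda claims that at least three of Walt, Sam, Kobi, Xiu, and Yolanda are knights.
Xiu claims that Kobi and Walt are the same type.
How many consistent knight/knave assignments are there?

2

Consistent assignments:
  Walt=knight, Sam=knight, Kobi=knight, Otto=knight, Yolanda=knight, Xiu=knight
  Walt=knave, Sam=knave, Kobi=knave, Otto=knight, Yolanda=knave, Xiu=knight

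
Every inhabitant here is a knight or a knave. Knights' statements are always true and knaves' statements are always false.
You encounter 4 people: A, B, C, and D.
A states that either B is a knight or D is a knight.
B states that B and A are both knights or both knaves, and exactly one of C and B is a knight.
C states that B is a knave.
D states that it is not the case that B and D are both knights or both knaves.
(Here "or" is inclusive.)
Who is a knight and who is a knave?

A is a knight, B is a knave, C is a knight, and D is a knight.

Suppose A is a knave. Then A's statement "either B is a knight or D is a knight" would have to be false. Checking the 8 ways to assign the others, none is consistent with every speaker.
(For instance, with B=knave, C=knight, D=knight, A's claim "either B is a knight or D is a knight" comes out true where it would need to be false.)
So A must be a knight, making "either B is a knight or D is a knight" true. Taking A=knight, B=knave, C=knight, D=knight, each remaining statement checks out:
  B (knave): "B and A are both knights or both knaves, and exactly one of C and B is a knight" — false. ✓
  C (knight): "B is a knave" — true. ✓
  D (knight): "it is not the case that B and D are both knights or both knaves" — true. ✓
This is the unique consistent assignment.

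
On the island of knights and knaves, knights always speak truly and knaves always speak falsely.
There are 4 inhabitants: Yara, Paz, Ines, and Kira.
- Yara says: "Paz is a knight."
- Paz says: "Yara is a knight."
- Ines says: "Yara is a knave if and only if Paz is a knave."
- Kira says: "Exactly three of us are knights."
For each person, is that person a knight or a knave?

Yara is a knave, so "Paz is a knight" must be False — and it is.
Paz is a knave, so "Yara is a knight" must be False — and it is.
Ines is a knight, so "Yara is a knave if and only if Paz is a knave" must be True — and it is.
Kira is a knave, so "exactly three of us are knights" must be False — and it is.

Yara is a knave, Paz is a knave, Ines is a knight, and Kira is a knave.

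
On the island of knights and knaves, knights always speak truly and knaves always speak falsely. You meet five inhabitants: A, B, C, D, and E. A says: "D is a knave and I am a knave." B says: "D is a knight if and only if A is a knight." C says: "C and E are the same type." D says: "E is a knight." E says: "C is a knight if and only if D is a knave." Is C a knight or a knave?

Consistent assignments: {A=knave, B=knave, C=knave, D=knight, E=knight}
In every consistent assignment, C is a knave.

C is a knave.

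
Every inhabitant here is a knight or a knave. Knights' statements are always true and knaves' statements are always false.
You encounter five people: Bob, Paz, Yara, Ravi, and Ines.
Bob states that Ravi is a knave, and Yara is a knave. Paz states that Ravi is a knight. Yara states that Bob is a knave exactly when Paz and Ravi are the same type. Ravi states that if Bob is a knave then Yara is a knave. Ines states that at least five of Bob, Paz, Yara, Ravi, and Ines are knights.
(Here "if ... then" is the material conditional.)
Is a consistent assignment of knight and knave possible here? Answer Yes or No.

Yes

One consistent assignment: Bob=knave, Paz=knave, Yara=knight, Ravi=knave, Ines=knave.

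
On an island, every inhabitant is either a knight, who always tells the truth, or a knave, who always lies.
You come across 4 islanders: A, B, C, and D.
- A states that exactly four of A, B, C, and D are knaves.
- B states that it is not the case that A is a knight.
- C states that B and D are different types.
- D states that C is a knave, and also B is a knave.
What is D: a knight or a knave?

D is a knave.

Consistent assignments: {A=knave, B=knight, C=knight, D=knave}
In every consistent assignment, D is a knave.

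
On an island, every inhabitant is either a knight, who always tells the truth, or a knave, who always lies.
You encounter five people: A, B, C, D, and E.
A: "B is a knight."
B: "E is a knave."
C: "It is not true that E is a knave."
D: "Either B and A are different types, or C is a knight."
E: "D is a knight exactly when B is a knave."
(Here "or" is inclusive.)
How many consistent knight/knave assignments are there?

1

Consistent assignments:
  A=knave, B=knave, C=knight, D=knight, E=knight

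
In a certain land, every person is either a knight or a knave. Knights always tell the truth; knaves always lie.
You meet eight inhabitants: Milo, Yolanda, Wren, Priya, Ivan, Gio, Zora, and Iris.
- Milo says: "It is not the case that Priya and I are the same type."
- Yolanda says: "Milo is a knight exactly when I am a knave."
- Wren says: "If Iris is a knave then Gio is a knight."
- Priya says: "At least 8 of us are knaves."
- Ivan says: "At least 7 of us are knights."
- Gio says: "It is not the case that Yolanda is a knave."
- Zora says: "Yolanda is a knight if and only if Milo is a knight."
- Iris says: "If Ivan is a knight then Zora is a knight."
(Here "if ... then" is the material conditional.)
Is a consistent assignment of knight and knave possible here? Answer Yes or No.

Yes

One consistent assignment: Milo=knave, Yolanda=knight, Wren=knight, Priya=knave, Ivan=knave, Gio=knight, Zora=knave, Iris=knight.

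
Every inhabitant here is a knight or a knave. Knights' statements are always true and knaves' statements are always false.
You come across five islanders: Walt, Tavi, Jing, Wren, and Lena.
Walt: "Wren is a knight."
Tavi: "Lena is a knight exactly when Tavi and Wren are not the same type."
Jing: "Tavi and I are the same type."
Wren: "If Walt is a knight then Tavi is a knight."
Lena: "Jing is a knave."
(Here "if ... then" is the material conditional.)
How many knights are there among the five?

4

The unique consistent assignment is Walt=knight, Tavi=knight, Jing=knight, Wren=knight, Lena=knave.
That has 4 knights.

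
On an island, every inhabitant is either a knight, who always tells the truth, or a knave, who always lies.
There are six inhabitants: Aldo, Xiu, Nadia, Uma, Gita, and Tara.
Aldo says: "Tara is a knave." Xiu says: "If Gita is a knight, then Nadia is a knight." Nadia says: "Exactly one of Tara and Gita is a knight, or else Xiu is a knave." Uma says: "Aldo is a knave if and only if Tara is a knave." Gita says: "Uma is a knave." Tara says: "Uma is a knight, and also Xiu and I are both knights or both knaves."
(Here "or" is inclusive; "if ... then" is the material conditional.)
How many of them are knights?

The unique consistent assignment is Aldo=knight, Xiu=knight, Nadia=knight, Uma=knave, Gita=knight, Tara=knave.
That has 4 knights.

4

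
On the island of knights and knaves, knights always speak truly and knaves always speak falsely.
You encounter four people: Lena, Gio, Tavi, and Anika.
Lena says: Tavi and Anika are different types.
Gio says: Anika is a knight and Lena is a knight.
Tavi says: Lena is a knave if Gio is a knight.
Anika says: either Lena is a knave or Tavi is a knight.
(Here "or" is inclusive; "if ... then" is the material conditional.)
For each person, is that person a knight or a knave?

Knights: Tavi and Anika. Knaves: Lena and Gio.

Lena is a knave, and the claim "Tavi and Anika are different types" is indeed false.
Gio is a knave; "Anika is a knight and Lena is a knight" is false, as required.
Tavi (knight): "Lena is a knave if Gio is a knight" — true. ✓
Since Anika is a knight, "either Lena is a knave or Tavi is a knight" needs to be true, which holds.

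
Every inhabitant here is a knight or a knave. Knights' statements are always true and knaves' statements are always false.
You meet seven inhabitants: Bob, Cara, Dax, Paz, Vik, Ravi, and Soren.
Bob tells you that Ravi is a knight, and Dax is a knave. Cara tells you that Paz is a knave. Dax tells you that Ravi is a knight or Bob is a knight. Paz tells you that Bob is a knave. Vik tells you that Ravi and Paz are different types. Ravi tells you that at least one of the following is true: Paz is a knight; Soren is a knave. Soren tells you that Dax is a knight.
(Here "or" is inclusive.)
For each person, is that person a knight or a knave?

Bob is a knave, Cara is a knave, Dax is a knight, Paz is a knight, Vik is a knave, Ravi is a knight, and Soren is a knight.

Bob (knave): "Ravi is a knight, and Dax is a knave" — false. ✓
Since Cara is a knave, "Paz is a knave" needs to be false, which holds.
Dax is a knight, and the claim "Ravi is a knight or Bob is a knight" is indeed True.
Paz (knight): "Bob is a knave" — True. ✓
Vik is a knave, so "Ravi and Paz are different types" must be false — and it is.
Ravi is a knight; "at least one of the following is true: Paz is a knight; Soren is a knave" is True, as required.
Soren (knight): "Dax is a knight" — True. ✓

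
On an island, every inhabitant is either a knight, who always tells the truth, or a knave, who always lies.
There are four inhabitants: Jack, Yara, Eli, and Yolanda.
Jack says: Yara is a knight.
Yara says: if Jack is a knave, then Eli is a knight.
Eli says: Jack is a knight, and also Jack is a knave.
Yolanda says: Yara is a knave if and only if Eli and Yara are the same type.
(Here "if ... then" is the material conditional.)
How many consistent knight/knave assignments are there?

2

Consistent assignments:
  Jack=knight, Yara=knight, Eli=knave, Yolanda=knight
  Jack=knave, Yara=knave, Eli=knave, Yolanda=knight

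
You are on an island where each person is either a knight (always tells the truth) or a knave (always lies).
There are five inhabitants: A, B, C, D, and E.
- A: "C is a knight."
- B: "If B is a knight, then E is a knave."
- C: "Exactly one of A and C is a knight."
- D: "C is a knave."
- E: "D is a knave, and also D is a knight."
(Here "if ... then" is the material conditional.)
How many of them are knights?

2

The unique consistent assignment is A=knave, B=knight, C=knave, D=knight, E=knave.
That has 2 knights.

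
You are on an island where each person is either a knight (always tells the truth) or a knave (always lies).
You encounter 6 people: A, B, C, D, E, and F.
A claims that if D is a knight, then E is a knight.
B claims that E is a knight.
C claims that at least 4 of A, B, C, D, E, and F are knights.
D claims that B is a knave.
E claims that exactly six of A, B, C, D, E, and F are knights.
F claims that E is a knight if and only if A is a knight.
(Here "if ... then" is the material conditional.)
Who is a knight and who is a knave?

A is a knave, so "if D is a knight, then E is a knight" must be False — and it is.
As a knave, B's statement "E is a knight" should be False; it is.
C is a knave, and the claim "at least 4 of A, B, C, D, E, and F are knights" is indeed False.
D is a knight, so "B is a knave" must be true — and it is.
As a knave, E's statement "exactly six of A, B, C, D, E, and F are knights" should be False; it is.
F is a knight, so "E is a knight if and only if A is a knight" must be true — and it is.

A is a knave, B is a knave, C is a knave, D is a knight, E is a knave, and F is a knight.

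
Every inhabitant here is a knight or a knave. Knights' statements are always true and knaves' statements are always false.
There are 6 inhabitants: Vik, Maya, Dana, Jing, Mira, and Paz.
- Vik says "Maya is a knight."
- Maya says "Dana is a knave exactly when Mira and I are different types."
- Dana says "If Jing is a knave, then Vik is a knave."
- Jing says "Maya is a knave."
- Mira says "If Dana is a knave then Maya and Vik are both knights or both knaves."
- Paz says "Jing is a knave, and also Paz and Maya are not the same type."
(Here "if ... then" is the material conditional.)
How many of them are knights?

3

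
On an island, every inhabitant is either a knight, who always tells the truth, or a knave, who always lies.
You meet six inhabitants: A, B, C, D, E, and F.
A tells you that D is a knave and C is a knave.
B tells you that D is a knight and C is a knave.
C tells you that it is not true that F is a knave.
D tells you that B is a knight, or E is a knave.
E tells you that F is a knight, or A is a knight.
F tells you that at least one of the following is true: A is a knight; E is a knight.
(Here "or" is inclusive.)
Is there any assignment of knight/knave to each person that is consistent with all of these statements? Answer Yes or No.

Yes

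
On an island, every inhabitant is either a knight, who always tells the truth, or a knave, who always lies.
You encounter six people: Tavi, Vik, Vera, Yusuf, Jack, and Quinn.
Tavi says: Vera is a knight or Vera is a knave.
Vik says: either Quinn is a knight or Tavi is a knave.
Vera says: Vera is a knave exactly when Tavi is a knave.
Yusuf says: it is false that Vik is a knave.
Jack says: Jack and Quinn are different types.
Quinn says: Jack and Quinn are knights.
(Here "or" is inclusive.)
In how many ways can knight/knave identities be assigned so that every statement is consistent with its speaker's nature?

4

Consistent assignments:
  Tavi=knight, Vik=knave, Vera=knight, Yusuf=knave, Jack=knight, Quinn=knave
  Tavi=knight, Vik=knave, Vera=knight, Yusuf=knave, Jack=knave, Quinn=knave
  Tavi=knight, Vik=knave, Vera=knave, Yusuf=knave, Jack=knight, Quinn=knave
  Tavi=knight, Vik=knave, Vera=knave, Yusuf=knave, Jack=knave, Quinn=knave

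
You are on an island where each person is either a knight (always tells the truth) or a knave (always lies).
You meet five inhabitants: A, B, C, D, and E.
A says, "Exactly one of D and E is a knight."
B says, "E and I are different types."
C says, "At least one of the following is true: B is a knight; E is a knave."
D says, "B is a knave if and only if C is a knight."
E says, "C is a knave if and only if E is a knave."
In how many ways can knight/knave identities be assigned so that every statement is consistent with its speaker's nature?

2

Consistent assignments:
  A=knight, B=knave, C=knight, D=knight, E=knave
  A=knave, B=knight, C=knight, D=knave, E=knave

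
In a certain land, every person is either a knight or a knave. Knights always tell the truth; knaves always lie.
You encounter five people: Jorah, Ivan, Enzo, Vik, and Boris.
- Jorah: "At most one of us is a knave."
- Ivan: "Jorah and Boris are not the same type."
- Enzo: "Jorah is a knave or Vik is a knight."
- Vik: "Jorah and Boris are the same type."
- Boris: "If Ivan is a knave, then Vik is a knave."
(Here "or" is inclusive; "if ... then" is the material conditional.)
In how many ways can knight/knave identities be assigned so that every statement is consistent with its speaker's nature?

2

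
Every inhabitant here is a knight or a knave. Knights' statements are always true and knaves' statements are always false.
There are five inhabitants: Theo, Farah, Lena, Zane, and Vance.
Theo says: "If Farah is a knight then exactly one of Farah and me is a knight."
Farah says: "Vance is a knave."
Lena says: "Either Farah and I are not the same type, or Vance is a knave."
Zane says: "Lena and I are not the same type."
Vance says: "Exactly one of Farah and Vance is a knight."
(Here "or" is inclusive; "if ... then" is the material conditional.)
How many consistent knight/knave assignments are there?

2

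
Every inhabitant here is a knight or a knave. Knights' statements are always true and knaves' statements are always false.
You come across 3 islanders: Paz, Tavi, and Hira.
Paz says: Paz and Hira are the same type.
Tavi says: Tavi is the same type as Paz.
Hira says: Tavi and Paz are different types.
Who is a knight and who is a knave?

Paz is a knight, Tavi is a knave, and Hira is a knight.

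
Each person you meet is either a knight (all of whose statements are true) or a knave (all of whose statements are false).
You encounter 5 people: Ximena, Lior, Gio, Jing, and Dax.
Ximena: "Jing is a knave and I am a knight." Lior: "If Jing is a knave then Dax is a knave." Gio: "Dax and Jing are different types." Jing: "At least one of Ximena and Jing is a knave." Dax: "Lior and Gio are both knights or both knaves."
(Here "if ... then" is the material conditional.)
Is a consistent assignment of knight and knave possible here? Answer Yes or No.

Checking all 32 assignments, each has at least one speaker whose statement's truth value contradicts their type.

No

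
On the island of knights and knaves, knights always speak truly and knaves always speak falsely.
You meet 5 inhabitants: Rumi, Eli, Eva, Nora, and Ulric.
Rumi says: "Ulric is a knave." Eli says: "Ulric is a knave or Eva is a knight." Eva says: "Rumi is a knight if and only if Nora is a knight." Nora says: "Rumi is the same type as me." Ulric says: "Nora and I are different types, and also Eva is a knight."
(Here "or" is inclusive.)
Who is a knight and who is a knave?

Suppose Rumi is a knave. Then Rumi's statement "Ulric is a knave" would have to be false. Checking the 16 ways to assign the others, none is consistent with every speaker.
(For instance, with Eli=knight, Eva=knave, Nora=knave, Ulric=knave, Rumi's claim "Ulric is a knave" comes out true where it would need to be false.)
So Rumi must be a knight, making "Ulric is a knave" true. Taking Rumi=knight, Eli=knight, Eva=knave, Nora=knave, Ulric=knave, each remaining statement checks out:
  Eli (knight): "Ulric is a knave or Eva is a knight" — true. ✓
  Eva (knave): "Rumi is a knight if and only if Nora is a knight" — false. ✓
  Nora (knave): "Rumi is the same type as me" — false. ✓
  Ulric (knave): "Nora and I are different types, and also Eva is a knight" — false. ✓
This is the unique consistent assignment.

Knights: Rumi and Eli. Knaves: Eva, Nora, and Ulric.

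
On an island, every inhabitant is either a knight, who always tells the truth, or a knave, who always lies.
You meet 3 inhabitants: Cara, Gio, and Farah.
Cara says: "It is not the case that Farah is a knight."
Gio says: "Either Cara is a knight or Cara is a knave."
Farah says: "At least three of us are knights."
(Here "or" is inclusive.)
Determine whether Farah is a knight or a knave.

Farah is a knave.

Consistent assignments: {Cara=knight, Gio=knight, Farah=knave}
In every consistent assignment, Farah is a knave.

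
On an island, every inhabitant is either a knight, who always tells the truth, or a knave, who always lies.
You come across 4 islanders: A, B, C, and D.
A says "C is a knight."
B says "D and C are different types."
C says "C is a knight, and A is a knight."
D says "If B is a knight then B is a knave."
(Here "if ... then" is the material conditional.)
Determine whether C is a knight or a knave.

Consistent assignments: {A=knight, B=knight, C=knight, D=knave}; {A=knight, B=knave, C=knight, D=knight}
In every consistent assignment, C is a knight.

C is a knight.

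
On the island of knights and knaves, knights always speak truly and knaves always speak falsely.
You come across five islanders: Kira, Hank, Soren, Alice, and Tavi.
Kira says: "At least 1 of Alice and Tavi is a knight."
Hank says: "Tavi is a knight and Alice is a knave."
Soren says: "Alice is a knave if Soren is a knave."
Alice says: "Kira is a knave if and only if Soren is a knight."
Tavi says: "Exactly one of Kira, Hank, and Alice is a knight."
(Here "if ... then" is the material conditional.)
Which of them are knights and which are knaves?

Kira is a knight, Hank is a knave, Soren is a knave, Alice is a knight, and Tavi is a knave.

Suppose Kira is a knave. Then Kira's statement "at least 1 of Alice and Tavi is a knight" would have to be false. Checking the 16 ways to assign the others, none is consistent with every speaker.
(For instance, with Hank=knave, Soren=knave, Alice=knight, Tavi=knave, Kira's claim "at least 1 of Alice and Tavi is a knight" comes out true where it would need to be false.)
So Kira must be a knight, making "at least 1 of Alice and Tavi is a knight" true. Taking Kira=knight, Hank=knave, Soren=knave, Alice=knight, Tavi=knave, each remaining statement checks out:
  Hank (knave): "Tavi is a knight and Alice is a knave" — false. ✓
  Soren (knave): "Alice is a knave if Soren is a knave" — false. ✓
  Alice (knight): "Kira is a knave if and only if Soren is a knight" — true. ✓
  Tavi (knave): "exactly one of Kira, Hank, and Alice is a knight" — false. ✓
This is the unique consistent assignment.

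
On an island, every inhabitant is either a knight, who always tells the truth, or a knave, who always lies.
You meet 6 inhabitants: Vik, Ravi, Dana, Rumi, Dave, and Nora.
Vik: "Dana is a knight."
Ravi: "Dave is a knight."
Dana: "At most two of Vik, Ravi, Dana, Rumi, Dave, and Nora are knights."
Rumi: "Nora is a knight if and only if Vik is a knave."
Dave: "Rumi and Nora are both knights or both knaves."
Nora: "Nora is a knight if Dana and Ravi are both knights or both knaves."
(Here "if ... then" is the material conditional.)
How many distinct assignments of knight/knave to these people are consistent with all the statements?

Consistent assignments:
  Vik=knave, Ravi=knight, Dana=knave, Rumi=knight, Dave=knight, Nora=knight

1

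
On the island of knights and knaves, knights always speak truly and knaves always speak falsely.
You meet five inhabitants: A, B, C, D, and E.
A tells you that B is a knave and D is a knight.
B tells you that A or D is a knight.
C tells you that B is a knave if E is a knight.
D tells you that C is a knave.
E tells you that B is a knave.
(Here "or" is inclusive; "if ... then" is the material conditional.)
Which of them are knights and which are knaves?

A is a knave, B is a knave, C is a knight, D is a knave, and E is a knight.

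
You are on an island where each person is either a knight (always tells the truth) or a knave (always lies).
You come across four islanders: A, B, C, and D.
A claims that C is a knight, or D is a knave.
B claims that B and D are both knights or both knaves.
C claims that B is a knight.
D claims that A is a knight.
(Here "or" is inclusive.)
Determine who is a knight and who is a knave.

A is a knight, B is a knight, C is a knight, and D is a knight.

A is a knight; "C is a knight, or D is a knave" is true, as required.
B is a knight, and the claim "B and D are both knights or both knaves" is indeed true.
C is a knight; "B is a knight" is true, as required.
Since D is a knight, "A is a knight" needs to be true, which holds.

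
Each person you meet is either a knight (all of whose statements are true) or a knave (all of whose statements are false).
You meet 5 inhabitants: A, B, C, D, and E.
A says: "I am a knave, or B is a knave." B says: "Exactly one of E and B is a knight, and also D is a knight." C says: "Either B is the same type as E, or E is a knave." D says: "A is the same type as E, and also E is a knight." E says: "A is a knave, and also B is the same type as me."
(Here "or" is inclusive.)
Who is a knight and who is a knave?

Since A is a knight, "I am a knave, or B is a knave" needs to be true, which holds.
Since B is a knave, "exactly one of E and B is a knight, and also D is a knight" needs to be False, which holds.
C (knight): "either B is the same type as E, or E is a knave" — true. ✓
D (knave): "A is the same type as E, and also E is a knight" — False. ✓
E (knave): "A is a knave, and also B is the same type as me" — False. ✓

A is a knight, B is a knave, C is a knight, D is a knave, and E is a knave.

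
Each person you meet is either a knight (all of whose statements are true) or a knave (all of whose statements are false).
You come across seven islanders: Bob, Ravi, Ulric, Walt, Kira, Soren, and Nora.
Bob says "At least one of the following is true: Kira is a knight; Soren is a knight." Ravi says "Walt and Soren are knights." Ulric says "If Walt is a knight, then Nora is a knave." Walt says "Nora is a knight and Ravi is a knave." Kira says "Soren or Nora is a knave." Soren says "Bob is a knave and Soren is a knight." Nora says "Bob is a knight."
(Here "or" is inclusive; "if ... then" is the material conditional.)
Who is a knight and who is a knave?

Bob is a knight, Ravi is a knave, Ulric is a knave, Walt is a knight, Kira is a knight, Soren is a knave, and Nora is a knight.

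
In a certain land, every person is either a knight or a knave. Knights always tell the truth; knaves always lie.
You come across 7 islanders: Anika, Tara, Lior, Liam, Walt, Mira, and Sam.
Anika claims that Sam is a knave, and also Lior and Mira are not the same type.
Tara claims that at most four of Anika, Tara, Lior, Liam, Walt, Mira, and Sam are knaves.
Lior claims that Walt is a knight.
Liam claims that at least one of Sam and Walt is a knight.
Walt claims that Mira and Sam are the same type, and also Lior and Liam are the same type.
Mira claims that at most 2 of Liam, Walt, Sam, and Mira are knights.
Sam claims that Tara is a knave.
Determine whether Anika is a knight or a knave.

Consistent assignments: {Anika=knight, Tara=knight, Lior=knave, Liam=knave, Walt=knave, Mira=knight, Sam=knave}
In every consistent assignment, Anika is a knight.

Anika is a knight.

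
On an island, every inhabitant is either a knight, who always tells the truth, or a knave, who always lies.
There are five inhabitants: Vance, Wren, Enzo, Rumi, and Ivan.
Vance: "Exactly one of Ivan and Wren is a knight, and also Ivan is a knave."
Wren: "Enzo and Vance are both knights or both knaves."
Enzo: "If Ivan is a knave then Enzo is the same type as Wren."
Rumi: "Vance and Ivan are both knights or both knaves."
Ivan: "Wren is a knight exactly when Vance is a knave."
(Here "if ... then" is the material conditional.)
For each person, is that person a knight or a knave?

Vance is a knight, Wren is a knight, Enzo is a knight, Rumi is a knave, and Ivan is a knave.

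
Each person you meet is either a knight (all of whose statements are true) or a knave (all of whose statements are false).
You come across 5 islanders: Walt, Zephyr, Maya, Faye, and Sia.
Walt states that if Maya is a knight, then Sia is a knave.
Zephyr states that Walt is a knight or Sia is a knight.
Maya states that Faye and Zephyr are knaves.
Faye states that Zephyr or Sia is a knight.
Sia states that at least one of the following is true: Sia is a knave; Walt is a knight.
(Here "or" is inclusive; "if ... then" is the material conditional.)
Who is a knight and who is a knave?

Walt is a knight, Zephyr is a knight, Maya is a knave, Faye is a knight, and Sia is a knight.

Suppose Walt is a knave. Then Walt's statement "if Maya is a knight, then Sia is a knave" would have to be false. Checking the 16 ways to assign the others, none is consistent with every speaker.
(For instance, with Zephyr=knight, Maya=knave, Faye=knight, Sia=knight, Walt's claim "if Maya is a knight, then Sia is a knave" comes out true where it would need to be false.)
So Walt must be a knight, making "if Maya is a knight, then Sia is a knave" true. Taking Walt=knight, Zephyr=knight, Maya=knave, Faye=knight, Sia=knight, each remaining statement checks out:
  Zephyr (knight): "Walt is a knight or Sia is a knight" — true. ✓
  Maya (knave): "Faye and Zephyr are knaves" — false. ✓
  Faye (knight): "Zephyr or Sia is a knight" — true. ✓
  Sia (knight): "at least one of the following is true: Sia is a knave; Walt is a knight" — true. ✓
This is the unique consistent assignment.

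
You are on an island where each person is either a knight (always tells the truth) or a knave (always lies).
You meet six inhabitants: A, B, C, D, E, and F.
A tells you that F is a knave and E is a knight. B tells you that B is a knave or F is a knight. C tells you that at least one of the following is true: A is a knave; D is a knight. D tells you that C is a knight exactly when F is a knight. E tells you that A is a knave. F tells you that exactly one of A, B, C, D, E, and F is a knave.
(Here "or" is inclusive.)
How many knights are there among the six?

The unique consistent assignment is A=knave, B=knight, C=knight, D=knight, E=knight, F=knight.
That has 5 knights.

5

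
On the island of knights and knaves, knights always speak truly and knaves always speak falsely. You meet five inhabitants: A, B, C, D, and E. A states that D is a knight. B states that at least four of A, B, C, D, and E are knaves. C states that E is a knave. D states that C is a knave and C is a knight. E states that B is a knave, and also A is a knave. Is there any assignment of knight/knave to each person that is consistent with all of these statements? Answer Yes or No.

No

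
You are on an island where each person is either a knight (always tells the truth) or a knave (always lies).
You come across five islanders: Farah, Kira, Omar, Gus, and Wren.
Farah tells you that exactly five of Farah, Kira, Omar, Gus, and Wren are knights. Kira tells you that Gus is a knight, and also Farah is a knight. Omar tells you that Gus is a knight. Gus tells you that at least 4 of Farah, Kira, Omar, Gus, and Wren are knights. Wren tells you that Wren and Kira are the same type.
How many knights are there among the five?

The unique consistent assignment is Farah=knight, Kira=knight, Omar=knight, Gus=knight, Wren=knight.
That has 5 knights.

5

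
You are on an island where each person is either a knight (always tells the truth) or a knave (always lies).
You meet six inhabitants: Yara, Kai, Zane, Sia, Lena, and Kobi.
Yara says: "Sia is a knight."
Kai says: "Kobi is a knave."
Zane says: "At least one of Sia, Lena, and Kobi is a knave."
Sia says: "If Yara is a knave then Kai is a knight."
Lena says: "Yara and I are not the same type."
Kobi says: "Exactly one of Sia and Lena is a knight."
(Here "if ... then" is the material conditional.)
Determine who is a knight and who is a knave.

Yara (knave): "Sia is a knight" — False. ✓
Since Kai is a knave, "Kobi is a knave" needs to be False, which holds.
Zane is a knight, so "at least one of Sia, Lena, and Kobi is a knave" must be true — and it is.
Sia is a knave; "if Yara is a knave then Kai is a knight" is False, as required.
Since Lena is a knight, "Yara and I are not the same type" needs to be true, which holds.
Kobi is a knight, and the claim "exactly one of Sia and Lena is a knight" is indeed true.

Yara is a knave, Kai is a knave, Zane is a knight, Sia is a knave, Lena is a knight, and Kobi is a knight.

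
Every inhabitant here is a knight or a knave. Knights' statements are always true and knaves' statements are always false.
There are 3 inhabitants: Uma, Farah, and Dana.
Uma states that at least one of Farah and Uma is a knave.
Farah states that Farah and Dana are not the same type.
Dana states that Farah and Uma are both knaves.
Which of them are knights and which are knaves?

Uma is a knight, Farah is a knave, and Dana is a knave.

As a knight, Uma's statement "at least one of Farah and Uma is a knave" should be True; it is.
Farah (knave): "Farah and Dana are not the same type" — false. ✓
Dana is a knave, and the claim "Farah and Uma are both knaves" is indeed false.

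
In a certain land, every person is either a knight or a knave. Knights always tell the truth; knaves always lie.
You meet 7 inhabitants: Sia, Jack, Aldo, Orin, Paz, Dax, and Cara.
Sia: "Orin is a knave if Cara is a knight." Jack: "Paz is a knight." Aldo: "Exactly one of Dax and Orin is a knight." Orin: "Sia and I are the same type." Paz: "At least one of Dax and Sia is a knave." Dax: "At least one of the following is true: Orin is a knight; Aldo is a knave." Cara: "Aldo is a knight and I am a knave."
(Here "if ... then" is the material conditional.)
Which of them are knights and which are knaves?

Sia is a knight, Jack is a knave, Aldo is a knave, Orin is a knight, Paz is a knave, Dax is a knight, and Cara is a knave.

Sia (knight): "Orin is a knave if Cara is a knight" — true. ✓
As a knave, Jack's statement "Paz is a knight" should be false; it is.
Aldo is a knave; "exactly one of Dax and Orin is a knight" is false, as required.
Orin is a knight; "Sia and I are the same type" is true, as required.
Paz (knave): "at least one of Dax and Sia is a knave" — false. ✓
Dax is a knight; "at least one of the following is true: Orin is a knight; Aldo is a knave" is true, as required.
Cara is a knave; "Aldo is a knight and I am a knave" is false, as required.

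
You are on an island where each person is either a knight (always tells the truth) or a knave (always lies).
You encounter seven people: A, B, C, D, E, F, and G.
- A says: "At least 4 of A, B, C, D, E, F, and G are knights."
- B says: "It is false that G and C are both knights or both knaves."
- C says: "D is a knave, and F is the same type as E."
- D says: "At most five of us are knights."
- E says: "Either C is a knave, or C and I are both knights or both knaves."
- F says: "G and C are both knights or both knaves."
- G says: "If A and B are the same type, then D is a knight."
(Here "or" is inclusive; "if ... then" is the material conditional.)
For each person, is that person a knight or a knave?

A is a knight, B is a knight, C is a knave, D is a knight, E is a knight, F is a knave, and G is a knight.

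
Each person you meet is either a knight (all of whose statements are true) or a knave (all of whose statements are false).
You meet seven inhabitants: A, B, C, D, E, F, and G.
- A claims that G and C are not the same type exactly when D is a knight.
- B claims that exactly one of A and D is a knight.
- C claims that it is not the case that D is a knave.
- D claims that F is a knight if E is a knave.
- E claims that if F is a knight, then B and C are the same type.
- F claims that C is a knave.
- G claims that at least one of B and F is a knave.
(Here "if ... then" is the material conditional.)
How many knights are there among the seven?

The unique consistent assignment is A=knave, B=knight, C=knight, D=knight, E=knight, F=knave, G=knight.
That has 5 knights.

5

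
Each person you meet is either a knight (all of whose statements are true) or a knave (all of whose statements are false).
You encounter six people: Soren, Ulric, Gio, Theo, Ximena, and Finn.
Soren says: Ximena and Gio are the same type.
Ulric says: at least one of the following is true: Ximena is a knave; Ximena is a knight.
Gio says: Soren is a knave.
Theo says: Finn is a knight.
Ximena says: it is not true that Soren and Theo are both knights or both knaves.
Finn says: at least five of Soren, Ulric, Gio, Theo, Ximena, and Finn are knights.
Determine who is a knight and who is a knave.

Soren is a knave; "Ximena and Gio are the same type" is False, as required.
Ulric is a knight; "at least one of the following is true: Ximena is a knave; Ximena is a knight" is true, as required.
Gio is a knight, so "Soren is a knave" must be true — and it is.
As a knave, Theo's statement "Finn is a knight" should be False; it is.
Ximena (knave): "it is not true that Soren and Theo are both knights or both knaves" — False. ✓
Since Finn is a knave, "at least five of Soren, Ulric, Gio, Theo, Ximena, and Finn are knights" needs to be False, which holds.

Soren is a knave, Ulric is a knight, Gio is a knight, Theo is a knave, Ximena is a knave, and Finn is a knave.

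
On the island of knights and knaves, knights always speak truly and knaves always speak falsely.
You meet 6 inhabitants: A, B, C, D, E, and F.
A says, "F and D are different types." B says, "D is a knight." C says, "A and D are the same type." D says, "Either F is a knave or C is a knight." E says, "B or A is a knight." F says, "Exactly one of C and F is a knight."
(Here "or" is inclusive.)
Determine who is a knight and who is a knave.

A is a knight, B is a knave, C is a knave, D is a knave, E is a knight, and F is a knight.

A (knight): "F and D are different types" — True. ✓
B (knave): "D is a knight" — false. ✓
C is a knave, and the claim "A and D are the same type" is indeed false.
As a knave, D's statement "either F is a knave or C is a knight" should be false; it is.
As a knight, E's statement "B or A is a knight" should be True; it is.
F (knight): "exactly one of C and F is a knight" — True. ✓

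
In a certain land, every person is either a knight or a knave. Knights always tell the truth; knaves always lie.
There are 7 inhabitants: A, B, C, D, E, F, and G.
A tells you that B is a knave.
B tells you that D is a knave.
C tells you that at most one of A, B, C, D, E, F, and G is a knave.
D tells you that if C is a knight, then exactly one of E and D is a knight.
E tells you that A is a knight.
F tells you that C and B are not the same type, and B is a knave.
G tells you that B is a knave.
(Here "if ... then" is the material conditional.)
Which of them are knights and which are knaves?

A is a knight, and the claim "B is a knave" is indeed True.
B is a knave, so "D is a knave" must be False — and it is.
Since C is a knave, "at most one of A, B, C, D, E, F, and G is a knave" needs to be False, which holds.
D (knight): "if C is a knight, then exactly one of E and D is a knight" — True. ✓
E is a knight, and the claim "A is a knight" is indeed True.
F is a knave; "C and B are not the same type, and B is a knave" is False, as required.
G (knight): "B is a knave" — True. ✓

Knights: A, D, E, and G. Knaves: B, C, and F.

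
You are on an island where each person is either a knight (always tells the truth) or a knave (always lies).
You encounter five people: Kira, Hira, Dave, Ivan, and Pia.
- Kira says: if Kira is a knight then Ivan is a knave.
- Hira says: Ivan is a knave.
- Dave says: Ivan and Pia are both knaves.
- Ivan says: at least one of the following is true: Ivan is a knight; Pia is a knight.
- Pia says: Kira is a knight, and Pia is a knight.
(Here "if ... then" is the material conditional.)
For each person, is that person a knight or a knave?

Suppose Kira is a knave. Then Kira's statement "if Kira is a knight then Ivan is a knave" would have to be false. Checking the 16 ways to assign the others, none is consistent with every speaker.
(For instance, with Hira=knight, Dave=knight, Ivan=knave, Pia=knave, Kira's claim "if Kira is a knight then Ivan is a knave" comes out true where it would need to be false.)
So Kira must be a knight, making "if Kira is a knight then Ivan is a knave" true. Taking Kira=knight, Hira=knight, Dave=knight, Ivan=knave, Pia=knave, each remaining statement checks out:
  Hira (knight): "Ivan is a knave" — true. ✓
  Dave (knight): "Ivan and Pia are both knaves" — true. ✓
  Ivan (knave): "at least one of the following is true: Ivan is a knight; Pia is a knight" — false. ✓
  Pia (knave): "Kira is a knight, and Pia is a knight" — false. ✓
This is the unique consistent assignment.

Kira is a knight, Hira is a knight, Dave is a knight, Ivan is a knave, and Pia is a knave.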